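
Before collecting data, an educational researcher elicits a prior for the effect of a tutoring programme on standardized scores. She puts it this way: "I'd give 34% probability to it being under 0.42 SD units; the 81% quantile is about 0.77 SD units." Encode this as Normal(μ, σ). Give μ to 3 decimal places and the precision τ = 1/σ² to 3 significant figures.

μ = 0.532, τ = 13.6

The p-quantile of Normal(μ,σ) is μ + z_p·σ, with z_{0.34} = -0.4125 and z_{0.81} = 0.8779.
Eliminate σ: μ = (z₂·x₁ − z₁·x₂)/(z₂ − z₁) = (0.8779·0.42 − (-0.4125)·0.77)/1.29 = 0.532.
Then σ = (x₂ − x₁)/(z₂ − z₁) = (0.77 − 0.42)/1.29 = 0.271.
Precision τ = 1/σ² = 1/0.2712² = 13.6.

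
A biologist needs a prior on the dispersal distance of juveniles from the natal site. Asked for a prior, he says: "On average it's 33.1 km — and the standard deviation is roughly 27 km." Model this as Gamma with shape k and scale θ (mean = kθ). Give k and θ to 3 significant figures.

k ≈ 1.5, θ ≈ 22

For Gamma(k, scale θ): mean = kθ, variance = kθ², so CV = 1/√k.
CV = SD/mean = 27/33.1 = 0.8157, hence k = 1/CV² = 1.5.
Then θ = mean/k = 33.1/1.5 = 22.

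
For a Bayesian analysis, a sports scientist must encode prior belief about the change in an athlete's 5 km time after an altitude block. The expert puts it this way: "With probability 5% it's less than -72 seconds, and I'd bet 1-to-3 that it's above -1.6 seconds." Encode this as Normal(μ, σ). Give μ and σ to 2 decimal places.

For Normal(μ,σ), the p-quantile is μ + z_p·σ. Here z_{0.05} = -1.645, z_{0.75} = 0.6745.
So -72 = μ − 1.645σ and -1.6 = μ + 0.6745σ.
Subtracting: σ = (-1.6 − -72)/(0.6745 − (-1.645)) = 30.35.
Then μ = -72 − (-1.645)·30.35 = -22.07.

μ = -22.07, σ = 30.35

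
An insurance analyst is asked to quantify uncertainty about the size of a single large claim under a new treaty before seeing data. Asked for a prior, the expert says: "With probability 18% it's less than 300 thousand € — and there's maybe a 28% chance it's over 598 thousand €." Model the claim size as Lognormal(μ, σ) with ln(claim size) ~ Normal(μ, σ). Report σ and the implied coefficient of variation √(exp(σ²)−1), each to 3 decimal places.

σ ≈ 0.460, CV ≈ 0.486

If T ~ Lognormal(μ,σ) then ln T ~ Normal(μ,σ), so the p-quantile of ln T is μ + z_p·σ.
ln(300) = 5.704 and ln(598) = 6.394; z_{0.18} = -0.9154, z_{0.72} = 0.5828.
σ = (6.394 − 5.704)/(0.5828 − (-0.9154)) = 0.460.
μ = 5.704 − (-0.9154)·0.460 = 6.125.
CV = √(exp(σ²)−1) = √(exp(0.2120)−1) = 0.486.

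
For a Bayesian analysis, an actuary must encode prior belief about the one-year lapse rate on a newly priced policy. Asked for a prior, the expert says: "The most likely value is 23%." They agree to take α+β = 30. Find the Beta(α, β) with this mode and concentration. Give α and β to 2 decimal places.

α = 7.44, β = 22.56

For α,β > 1 the Beta mode is (α−1)/(α+β−2). With α+β = 30, the mode is (α−1)/28.
Set (α−1)/28 = 0.23 → α = 1 + 0.23·28 = 7.44.
β = 30 − α = 22.56.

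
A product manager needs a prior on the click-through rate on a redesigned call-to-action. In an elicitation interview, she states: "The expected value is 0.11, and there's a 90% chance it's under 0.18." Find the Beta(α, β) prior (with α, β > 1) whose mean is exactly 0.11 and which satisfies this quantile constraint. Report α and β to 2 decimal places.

α ≈ 3.92, β ≈ 31.68

With mean 0.11 fixed, write α = 0.11s, β = 0.89s where s = α+β.
Need P(θ < 0.18) = 0.9 under Beta(0.11s, 0.89s). Normal approximation: (q−m)/√(m(1−m)/s) ≈ z_{0.9} = 1.28, so s ≈ 0.11·0.89·(1.28)²/(0.18−0.11)² = 32.8.
At s = 32.8: P(θ<0.18) ≈ 0.893. Adjusting to match 0.9 gives s ≈ 35.60.
So α = 0.11·35.60 ≈ 3.92, β = 0.89·35.60 ≈ 31.68.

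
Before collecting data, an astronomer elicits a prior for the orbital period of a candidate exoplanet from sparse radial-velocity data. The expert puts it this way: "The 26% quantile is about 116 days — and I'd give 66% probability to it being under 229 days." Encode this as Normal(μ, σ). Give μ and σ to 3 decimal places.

The p-quantile of Normal(μ,σ) is μ + z_p·σ, with z_{0.26} = -0.6433 and z_{0.66} = 0.4125.
Eliminate σ: μ = (z₂·x₁ − z₁·x₂)/(z₂ − z₁) = (0.4125·116 − (-0.6433)·229)/1.056 = 184.855.
Then σ = (x₂ − x₁)/(z₂ − z₁) = (229 − 116)/1.056 = 107.027.

μ = 184.855, σ = 107.027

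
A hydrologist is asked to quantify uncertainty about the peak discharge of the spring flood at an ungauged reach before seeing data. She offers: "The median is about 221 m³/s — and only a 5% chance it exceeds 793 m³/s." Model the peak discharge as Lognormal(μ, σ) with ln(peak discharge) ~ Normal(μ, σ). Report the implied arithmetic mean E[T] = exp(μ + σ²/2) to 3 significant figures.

If T ~ Lognormal(μ,σ) then ln T ~ Normal(μ,σ), so the p-quantile of ln T is μ + z_p·σ.
ln(221) = 5.398 and ln(793) = 6.676; z_{0.5} = 0, z_{0.95} = 1.645.
σ = (6.676 − 5.398)/(1.645 − (0)) = 0.777.
μ = 5.398 − (0)·0.777 = 5.398.
E[T] = exp(μ + σ²/2) = exp(5.398 + 0.3017) = 299 m³/s.

E[T] ≈ 299 m³/s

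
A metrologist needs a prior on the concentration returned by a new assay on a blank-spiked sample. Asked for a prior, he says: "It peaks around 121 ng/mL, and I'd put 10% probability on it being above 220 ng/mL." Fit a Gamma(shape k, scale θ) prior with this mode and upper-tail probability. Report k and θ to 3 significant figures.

k ≈ 6.33, θ ≈ 22.7

Gamma(k,θ) with k>1 has mode (k−1)θ, so θ = 121/(k−1).
Need P(X < 220) = 0.9 with θ tied to k this way. Start at k = 2, θ = 121: P(X<220) ≈ 0.543.
Too low — raise k to concentrate. Iterating converges to k ≈ 6.33.
Then θ = 121/(6.33−1) ≈ 22.7.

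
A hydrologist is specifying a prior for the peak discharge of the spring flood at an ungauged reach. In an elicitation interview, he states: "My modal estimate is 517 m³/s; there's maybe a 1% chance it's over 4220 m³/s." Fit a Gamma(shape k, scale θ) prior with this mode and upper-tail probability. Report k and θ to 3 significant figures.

k ≈ 1.76, θ ≈ 683

Gamma(k,θ) with k>1 has mode (k−1)θ, so θ = 517/(k−1).
Need P(X < 4220) = 0.99 with θ tied to k this way. Start at k = 2, θ = 517: P(X<4220) ≈ 0.997.
Too high — lower k to spread out. Iterating converges to k ≈ 1.76.
Then θ = 517/(1.76−1) ≈ 683.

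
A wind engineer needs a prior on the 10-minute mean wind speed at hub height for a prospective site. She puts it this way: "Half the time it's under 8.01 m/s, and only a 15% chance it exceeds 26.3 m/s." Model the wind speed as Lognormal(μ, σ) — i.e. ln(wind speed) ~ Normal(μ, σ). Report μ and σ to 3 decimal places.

If T ~ Lognormal(μ,σ) then ln T ~ Normal(μ,σ), so the p-quantile of ln T is μ + z_p·σ.
ln(8.01) = 2.081 and ln(26.3) = 3.27; z_{0.5} = 0, z_{0.85} = 1.036.
σ = (3.27 − 2.081)/(1.036 − (0)) = 1.147.
μ = 2.081 − (0)·1.147 = 2.081.

μ ≈ 2.081, σ ≈ 1.147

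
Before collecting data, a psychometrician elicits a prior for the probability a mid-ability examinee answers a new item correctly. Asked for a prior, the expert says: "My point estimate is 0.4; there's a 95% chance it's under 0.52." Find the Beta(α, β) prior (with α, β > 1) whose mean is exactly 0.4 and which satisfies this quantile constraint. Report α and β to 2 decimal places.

α ≈ 18.45, β ≈ 27.67

With mean 0.4 fixed, write α = 0.4s, β = 0.6s where s = α+β.
Need P(θ < 0.52) = 0.95 under Beta(0.4s, 0.6s). Normal approximation: (q−m)/√(m(1−m)/s) ≈ z_{0.95} = 1.64, so s ≈ 0.4·0.6·(1.64)²/(0.52−0.4)² = 45.1.
At s = 45.1: P(θ<0.52) ≈ 0.948. Adjusting to match 0.95 gives s ≈ 46.11.
So α = 0.4·46.11 ≈ 18.45, β = 0.6·46.11 ≈ 27.67.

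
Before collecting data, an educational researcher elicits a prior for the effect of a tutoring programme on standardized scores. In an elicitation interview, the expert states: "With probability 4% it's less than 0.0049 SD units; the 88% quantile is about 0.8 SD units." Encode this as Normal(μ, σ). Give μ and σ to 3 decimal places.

μ = 0.481, σ = 0.272

For Normal(μ,σ), the p-quantile is μ + z_p·σ. Here z_{0.04} = -1.751, z_{0.88} = 1.175.
So 0.0049 = μ − 1.751σ and 0.8 = μ + 1.175σ.
Subtracting: σ = (0.8 − 0.0049)/(1.175 − (-1.751)) = 0.272.
Then μ = 0.0049 − (-1.751)·0.272 = 0.481.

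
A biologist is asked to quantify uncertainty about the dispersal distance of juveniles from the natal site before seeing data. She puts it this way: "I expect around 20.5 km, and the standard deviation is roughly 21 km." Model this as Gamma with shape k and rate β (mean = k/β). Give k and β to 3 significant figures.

For Gamma(k, rate β): mean = k/β, variance = k/β², so CV = 1/√k.
CV = SD/mean = 21/20.5 = 1.024, hence k = 1/CV² = 0.953.
Then β = k/mean = 0.953/20.5 = 0.0465.

k ≈ 0.953, β ≈ 0.0465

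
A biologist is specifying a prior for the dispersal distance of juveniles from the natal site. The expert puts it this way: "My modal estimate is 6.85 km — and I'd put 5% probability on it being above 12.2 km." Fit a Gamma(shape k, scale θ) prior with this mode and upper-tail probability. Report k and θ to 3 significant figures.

k ≈ 9.37, θ ≈ 0.819

Gamma(k,θ) with k>1 has mode (k−1)θ, so θ = 6.85/(k−1).
Need P(X < 12.2) = 0.95 with θ tied to k this way. Start at k = 2, θ = 6.85: P(X<12.2) ≈ 0.531.
Too low — raise k to concentrate. Iterating converges to k ≈ 9.37.
Then θ = 6.85/(9.37−1) ≈ 0.819.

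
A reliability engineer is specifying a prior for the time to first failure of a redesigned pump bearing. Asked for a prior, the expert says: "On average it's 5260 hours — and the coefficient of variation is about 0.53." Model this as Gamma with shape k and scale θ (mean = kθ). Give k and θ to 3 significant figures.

For Gamma(k, scale θ): mean = kθ, variance = kθ², so CV = 1/√k.
CV = 0.53, hence k = 1/CV² = 3.56.
Then θ = mean/k = 5260/3.56 = 1480.

k ≈ 3.56, θ ≈ 1480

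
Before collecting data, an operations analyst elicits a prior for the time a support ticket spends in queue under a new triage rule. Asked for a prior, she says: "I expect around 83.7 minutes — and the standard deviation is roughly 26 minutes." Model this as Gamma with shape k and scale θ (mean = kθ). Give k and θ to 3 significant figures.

For Gamma(k, scale θ): mean = kθ, variance = kθ², so CV = 1/√k.
CV = SD/mean = 26/83.7 = 0.3106, hence k = 1/CV² = 10.4.
Then θ = mean/k = 83.7/10.4 = 8.08.

k ≈ 10.4, θ ≈ 8.08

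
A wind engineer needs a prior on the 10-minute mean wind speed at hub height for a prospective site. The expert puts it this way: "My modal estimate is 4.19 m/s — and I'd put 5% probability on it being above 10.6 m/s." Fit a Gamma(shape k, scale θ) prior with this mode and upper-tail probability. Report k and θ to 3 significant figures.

k ≈ 4.15, θ ≈ 1.33

Gamma(k,θ) with k>1 has mode (k−1)θ, so θ = 4.19/(k−1).
Need P(X < 10.6) = 0.95 with θ tied to k this way. Start at k = 2, θ = 4.19: P(X<10.6) ≈ 0.719.
Too low — raise k to concentrate. Iterating converges to k ≈ 4.15.
Then θ = 4.19/(4.15−1) ≈ 1.33.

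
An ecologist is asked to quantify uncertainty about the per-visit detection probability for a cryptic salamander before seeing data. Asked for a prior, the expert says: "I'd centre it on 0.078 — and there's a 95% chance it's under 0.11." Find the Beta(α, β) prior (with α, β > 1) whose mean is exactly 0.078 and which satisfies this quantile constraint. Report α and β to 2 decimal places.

α ≈ 16.86, β ≈ 199.29

With mean 0.078 fixed, write α = 0.078s, β = 0.922s where s = α+β.
Need P(θ < 0.11) = 0.95 under Beta(0.078s, 0.922s). Normal approximation: (q−m)/√(m(1−m)/s) ≈ z_{0.95} = 1.64, so s ≈ 0.078·0.922·(1.64)²/(0.11−0.078)² = 190.0.
At s = 190.0: P(θ<0.11) ≈ 0.940. Adjusting to match 0.95 gives s ≈ 216.15.
So α = 0.078·216.15 ≈ 16.86, β = 0.922·216.15 ≈ 199.29.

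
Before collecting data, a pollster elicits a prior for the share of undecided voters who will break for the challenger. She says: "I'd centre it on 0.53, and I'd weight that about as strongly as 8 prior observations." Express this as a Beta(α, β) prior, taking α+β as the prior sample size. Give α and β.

α = 4.24, β = 3.76

Under the effective-sample-size interpretation, Beta(α, β) has prior mean α/(α+β) and prior sample size α+β.
So α+β = 8 and α/(α+β) = 0.53, giving α = 0.53·8 = 4.24 and β = 8 − 4.24 = 3.76.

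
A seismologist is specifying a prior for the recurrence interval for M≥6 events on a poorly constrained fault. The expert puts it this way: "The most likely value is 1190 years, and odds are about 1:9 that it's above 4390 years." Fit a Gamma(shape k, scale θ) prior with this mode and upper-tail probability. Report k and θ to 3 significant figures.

Gamma(k,θ) with k>1 has mode (k−1)θ, so θ = 1190/(k−1).
Need P(X < 4390) = 0.9 with θ tied to k this way. Start at k = 2, θ = 1190: P(X<4390) ≈ 0.883.
Too low — raise k to concentrate. Iterating converges to k ≈ 2.09.
Then θ = 1190/(2.09−1) ≈ 1090.

k ≈ 2.09, θ ≈ 1090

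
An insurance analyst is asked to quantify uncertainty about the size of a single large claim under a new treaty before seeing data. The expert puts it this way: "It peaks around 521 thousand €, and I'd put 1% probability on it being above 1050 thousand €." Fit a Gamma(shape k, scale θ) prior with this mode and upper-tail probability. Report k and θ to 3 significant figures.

k ≈ 11, θ ≈ 52.2

Gamma(k,θ) with k>1 has mode (k−1)θ, so θ = 521/(k−1).
Need P(X < 1050) = 0.99 with θ tied to k this way. Start at k = 2, θ = 521: P(X<1050) ≈ 0.598.
Too low — raise k to concentrate. Iterating converges to k ≈ 11.
Then θ = 521/(11−1) ≈ 52.2.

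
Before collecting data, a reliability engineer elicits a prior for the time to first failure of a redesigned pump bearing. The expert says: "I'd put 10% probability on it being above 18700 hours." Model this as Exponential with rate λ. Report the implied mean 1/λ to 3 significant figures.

P(T > 18700.0) = e^(−λ·18700.0) = 0.1, so λ = −ln(0.1)/18700.0 = 0.000123.
Mean = 1/λ = 8120 hours.

mean ≈ 8120 hours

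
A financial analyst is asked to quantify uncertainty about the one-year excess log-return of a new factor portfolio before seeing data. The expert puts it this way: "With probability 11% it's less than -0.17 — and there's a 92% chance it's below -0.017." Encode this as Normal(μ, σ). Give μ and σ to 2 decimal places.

μ = -0.10, σ = 0.06

The p-quantile of Normal(μ,σ) is μ + z_p·σ, with z_{0.11} = -1.227 and z_{0.92} = 1.405.
Eliminate σ: μ = (z₂·x₁ − z₁·x₂)/(z₂ − z₁) = (1.405·-0.17 − (-1.227)·-0.017)/2.632 = -0.10.
Then σ = (x₂ − x₁)/(z₂ − z₁) = (-0.017 − -0.17)/2.632 = 0.06.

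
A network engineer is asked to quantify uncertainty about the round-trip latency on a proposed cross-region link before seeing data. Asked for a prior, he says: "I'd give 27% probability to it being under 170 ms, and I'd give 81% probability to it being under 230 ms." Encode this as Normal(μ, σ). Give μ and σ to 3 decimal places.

μ = 194.665, σ = 40.249

For Normal(μ,σ), the p-quantile is μ + z_p·σ. Here z_{0.27} = -0.6128, z_{0.81} = 0.8779.
So 170 = μ − 0.6128σ and 230 = μ + 0.8779σ.
Subtracting: σ = (230 − 170)/(0.8779 − (-0.6128)) = 40.249.
Then μ = 170 − (-0.6128)·40.249 = 194.665.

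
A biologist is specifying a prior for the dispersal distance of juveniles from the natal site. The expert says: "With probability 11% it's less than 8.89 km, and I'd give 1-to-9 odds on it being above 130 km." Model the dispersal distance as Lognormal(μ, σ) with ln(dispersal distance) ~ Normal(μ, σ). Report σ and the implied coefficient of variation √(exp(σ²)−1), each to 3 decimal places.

σ ≈ 1.070, CV ≈ 1.463

If T ~ Lognormal(μ,σ) then ln T ~ Normal(μ,σ), so the p-quantile of ln T is μ + z_p·σ.
ln(8.89) = 2.185 and ln(130) = 4.868; z_{0.11} = -1.227, z_{0.9} = 1.282.
σ = (4.868 − 2.185)/(1.282 − (-1.227)) = 1.070.
μ = 2.185 − (-1.227)·1.070 = 3.497.
CV = √(exp(σ²)−1) = √(exp(1.1440)−1) = 1.463.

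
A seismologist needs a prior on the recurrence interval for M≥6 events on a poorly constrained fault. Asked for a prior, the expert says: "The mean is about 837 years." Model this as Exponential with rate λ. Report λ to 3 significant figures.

Exponential mean = 1/λ, so λ = 1/837.0 = 0.00119.

λ ≈ 0.00119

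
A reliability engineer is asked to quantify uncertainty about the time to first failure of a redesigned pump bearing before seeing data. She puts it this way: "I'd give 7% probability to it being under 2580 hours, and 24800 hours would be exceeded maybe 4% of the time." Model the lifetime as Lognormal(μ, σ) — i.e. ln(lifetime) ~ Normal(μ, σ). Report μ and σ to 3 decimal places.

μ ≈ 8.891, σ ≈ 0.701

If T ~ Lognormal(μ,σ) then ln T ~ Normal(μ,σ), so the p-quantile of ln T is μ + z_p·σ.
ln(2580) = 7.856 and ln(24800) = 10.12; z_{0.07} = -1.476, z_{0.96} = 1.751.
σ = (10.12 − 7.856)/(1.751 − (-1.476)) = 0.701.
μ = 7.856 − (-1.476)·0.701 = 8.891.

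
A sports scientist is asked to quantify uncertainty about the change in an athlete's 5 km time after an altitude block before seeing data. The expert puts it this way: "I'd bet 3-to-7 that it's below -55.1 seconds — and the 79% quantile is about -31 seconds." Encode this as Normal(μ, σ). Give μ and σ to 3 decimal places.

For Normal(μ,σ), the p-quantile is μ + z_p·σ. Here z_{0.3} = -0.5244, z_{0.79} = 0.8064.
So -55.1 = μ − 0.5244σ and -31 = μ + 0.8064σ.
Subtracting: σ = (-31 − -55.1)/(0.8064 − (-0.5244)) = 18.109.
Then μ = -55.1 − (-0.5244)·18.109 = -45.604.

μ = -45.604, σ = 18.109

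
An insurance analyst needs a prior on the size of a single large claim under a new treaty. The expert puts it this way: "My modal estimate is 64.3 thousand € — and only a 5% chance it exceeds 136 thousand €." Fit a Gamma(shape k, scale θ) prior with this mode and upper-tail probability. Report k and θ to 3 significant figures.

k ≈ 5.92, θ ≈ 13.1

Gamma(k,θ) with k>1 has mode (k−1)θ, so θ = 64.3/(k−1).
Need P(X < 136) = 0.95 with θ tied to k this way. Start at k = 2, θ = 64.3: P(X<136) ≈ 0.624.
Too low — raise k to concentrate. Iterating converges to k ≈ 5.92.
Then θ = 64.3/(5.92−1) ≈ 13.1.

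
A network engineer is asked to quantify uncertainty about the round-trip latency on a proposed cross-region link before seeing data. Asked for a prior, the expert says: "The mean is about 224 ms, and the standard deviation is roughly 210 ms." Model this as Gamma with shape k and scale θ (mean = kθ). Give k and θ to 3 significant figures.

k ≈ 1.14, θ ≈ 197

For Gamma(k, scale θ): mean = kθ, variance = kθ², so CV = 1/√k.
CV = SD/mean = 210/224 = 0.9375, hence k = 1/CV² = 1.14.
Then θ = mean/k = 224/1.14 = 197.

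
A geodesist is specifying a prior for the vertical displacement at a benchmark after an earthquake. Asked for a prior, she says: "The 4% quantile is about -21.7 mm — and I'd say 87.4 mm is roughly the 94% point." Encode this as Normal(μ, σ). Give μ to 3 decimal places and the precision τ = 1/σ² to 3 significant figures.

μ = 36.083, τ = 0.000918

For Normal(μ,σ), the p-quantile is μ + z_p·σ. Here z_{0.04} = -1.751, z_{0.94} = 1.555.
So -21.7 = μ − 1.751σ and 87.4 = μ + 1.555σ.
Subtracting: σ = (87.4 − -21.7)/(1.555 − (-1.751)) = 33.006.
Then μ = -21.7 − (-1.751)·33.006 = 36.083.
Precision τ = 1/σ² = 1/33.01² = 0.000918.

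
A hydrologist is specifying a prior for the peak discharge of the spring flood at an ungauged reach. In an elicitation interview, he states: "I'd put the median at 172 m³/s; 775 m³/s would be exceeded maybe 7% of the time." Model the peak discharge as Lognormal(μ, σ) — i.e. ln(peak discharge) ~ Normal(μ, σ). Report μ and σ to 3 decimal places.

If T ~ Lognormal(μ,σ) then ln T ~ Normal(μ,σ), so the p-quantile of ln T is μ + z_p·σ.
ln(172) = 5.147 and ln(775) = 6.653; z_{0.5} = 0, z_{0.93} = 1.476.
σ = (6.653 − 5.147)/(1.476 − (0)) = 1.020.
μ = 5.147 − (0)·1.020 = 5.147.

μ ≈ 5.147, σ ≈ 1.020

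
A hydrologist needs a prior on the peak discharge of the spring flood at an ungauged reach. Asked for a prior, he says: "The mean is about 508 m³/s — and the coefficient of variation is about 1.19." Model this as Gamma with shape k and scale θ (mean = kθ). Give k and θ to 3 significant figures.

k ≈ 0.706, θ ≈ 719

For Gamma(k, scale θ): mean = kθ, variance = kθ², so CV = 1/√k.
CV = 1.19, hence k = 1/CV² = 0.706.
Then θ = mean/k = 508/0.706 = 719.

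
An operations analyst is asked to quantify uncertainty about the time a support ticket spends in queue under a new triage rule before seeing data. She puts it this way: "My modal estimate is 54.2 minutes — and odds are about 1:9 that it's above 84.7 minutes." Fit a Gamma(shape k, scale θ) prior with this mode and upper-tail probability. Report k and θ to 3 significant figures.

Gamma(k,θ) with k>1 has mode (k−1)θ, so θ = 54.2/(k−1).
Need P(X < 84.7) = 0.9 with θ tied to k this way. Start at k = 2, θ = 54.2: P(X<84.7) ≈ 0.463.
Too low — raise k to concentrate. Iterating converges to k ≈ 10.4.
Then θ = 54.2/(10.4−1) ≈ 5.77.

k ≈ 10.4, θ ≈ 5.77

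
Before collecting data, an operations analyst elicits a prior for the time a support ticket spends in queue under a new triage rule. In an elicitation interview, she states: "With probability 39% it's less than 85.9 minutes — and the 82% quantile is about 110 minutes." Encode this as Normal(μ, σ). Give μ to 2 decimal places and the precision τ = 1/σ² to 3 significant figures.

μ = 91.53, τ = 0.00246

For Normal(μ,σ), the p-quantile is μ + z_p·σ. Here z_{0.39} = -0.2793, z_{0.82} = 0.9154.
So 85.9 = μ − 0.2793σ and 110 = μ + 0.9154σ.
Subtracting: σ = (110 − 85.9)/(0.9154 − (-0.2793)) = 20.17.
Then μ = 85.9 − (-0.2793)·20.17 = 91.53.
Precision τ = 1/σ² = 1/20.17² = 0.00246.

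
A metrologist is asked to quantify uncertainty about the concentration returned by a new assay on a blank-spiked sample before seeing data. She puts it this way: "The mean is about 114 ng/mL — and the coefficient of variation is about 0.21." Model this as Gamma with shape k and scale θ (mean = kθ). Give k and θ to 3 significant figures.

k ≈ 22.7, θ ≈ 5.03

For Gamma(k, scale θ): mean = kθ, variance = kθ², so CV = 1/√k.
CV = 0.21, hence k = 1/CV² = 22.7.
Then θ = mean/k = 114/22.7 = 5.03.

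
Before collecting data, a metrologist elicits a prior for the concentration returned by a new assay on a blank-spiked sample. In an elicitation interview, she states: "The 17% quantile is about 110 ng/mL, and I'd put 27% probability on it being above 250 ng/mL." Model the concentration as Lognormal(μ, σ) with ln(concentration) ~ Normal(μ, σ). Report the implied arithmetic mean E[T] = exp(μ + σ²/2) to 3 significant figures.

E[T] ≈ 208 ng/mL

If T ~ Lognormal(μ,σ) then ln T ~ Normal(μ,σ), so the p-quantile of ln T is μ + z_p·σ.
ln(110) = 4.7 and ln(250) = 5.521; z_{0.17} = -0.9542, z_{0.73} = 0.6128.
σ = (5.521 − 4.7)/(0.6128 − (-0.9542)) = 0.524.
μ = 4.7 − (-0.9542)·0.524 = 5.200.
E[T] = exp(μ + σ²/2) = exp(5.200 + 0.1372) = 208 ng/mL.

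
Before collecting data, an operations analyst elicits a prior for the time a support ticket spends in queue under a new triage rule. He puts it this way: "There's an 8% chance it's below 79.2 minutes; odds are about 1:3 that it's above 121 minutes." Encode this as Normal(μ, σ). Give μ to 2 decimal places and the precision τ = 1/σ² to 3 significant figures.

The p-quantile of Normal(μ,σ) is μ + z_p·σ, with z_{0.08} = -1.405 and z_{0.75} = 0.6745.
Eliminate σ: μ = (z₂·x₁ − z₁·x₂)/(z₂ − z₁) = (0.6745·79.2 − (-1.405)·121)/2.08 = 107.44.
Then σ = (x₂ − x₁)/(z₂ − z₁) = (121 − 79.2)/2.08 = 20.10.
Precision τ = 1/σ² = 1/20.1² = 0.00248.

μ = 107.44, τ = 0.00248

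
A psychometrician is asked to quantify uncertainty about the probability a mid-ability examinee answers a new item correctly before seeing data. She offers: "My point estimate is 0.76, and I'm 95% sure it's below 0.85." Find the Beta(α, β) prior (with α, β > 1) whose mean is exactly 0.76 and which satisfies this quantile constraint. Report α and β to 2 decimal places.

With mean 0.76 fixed, write α = 0.76s, β = 0.24s where s = α+β.
Need P(θ < 0.85) = 0.95 under Beta(0.76s, 0.24s). Normal approximation: (q−m)/√(m(1−m)/s) ≈ z_{0.95} = 1.64, so s ≈ 0.76·0.24·(1.64)²/(0.85−0.76)² = 60.9.
At s = 60.9: P(θ<0.85) ≈ 0.962. Adjusting to match 0.95 gives s ≈ 52.71.
So α = 0.76·52.71 ≈ 40.06, β = 0.24·52.71 ≈ 12.65.

α ≈ 40.06, β ≈ 12.65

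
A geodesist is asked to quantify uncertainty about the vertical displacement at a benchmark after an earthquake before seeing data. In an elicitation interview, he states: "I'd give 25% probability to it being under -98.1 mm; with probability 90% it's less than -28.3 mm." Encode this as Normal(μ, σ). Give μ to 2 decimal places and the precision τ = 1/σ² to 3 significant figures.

The p-quantile of Normal(μ,σ) is μ + z_p·σ, with z_{0.25} = -0.6745 and z_{0.9} = 1.282.
Eliminate σ: μ = (z₂·x₁ − z₁·x₂)/(z₂ − z₁) = (1.282·-98.1 − (-0.6745)·-28.3)/1.956 = -74.03.
Then σ = (x₂ − x₁)/(z₂ − z₁) = (-28.3 − -98.1)/1.956 = 35.68.
Precision τ = 1/σ² = 1/35.68² = 0.000785.

μ = -74.03, τ = 0.000785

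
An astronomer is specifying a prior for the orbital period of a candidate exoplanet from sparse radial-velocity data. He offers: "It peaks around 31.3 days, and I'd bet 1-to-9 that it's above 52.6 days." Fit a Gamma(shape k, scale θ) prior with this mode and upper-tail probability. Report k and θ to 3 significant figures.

Gamma(k,θ) with k>1 has mode (k−1)θ, so θ = 31.3/(k−1).
Need P(X < 52.6) = 0.9 with θ tied to k this way. Start at k = 2, θ = 31.3: P(X<52.6) ≈ 0.501.
Too low — raise k to concentrate. Iterating converges to k ≈ 8.02.
Then θ = 31.3/(8.02−1) ≈ 4.46.

k ≈ 8.02, θ ≈ 4.46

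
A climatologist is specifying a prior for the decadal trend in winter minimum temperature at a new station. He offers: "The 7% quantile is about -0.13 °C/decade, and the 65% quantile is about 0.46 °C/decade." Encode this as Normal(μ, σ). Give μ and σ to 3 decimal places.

μ = 0.338, σ = 0.317

The p-quantile of Normal(μ,σ) is μ + z_p·σ, with z_{0.07} = -1.476 and z_{0.65} = 0.3853.
Eliminate σ: μ = (z₂·x₁ − z₁·x₂)/(z₂ − z₁) = (0.3853·-0.13 − (-1.476)·0.46)/1.861 = 0.338.
Then σ = (x₂ − x₁)/(z₂ − z₁) = (0.46 − -0.13)/1.861 = 0.317.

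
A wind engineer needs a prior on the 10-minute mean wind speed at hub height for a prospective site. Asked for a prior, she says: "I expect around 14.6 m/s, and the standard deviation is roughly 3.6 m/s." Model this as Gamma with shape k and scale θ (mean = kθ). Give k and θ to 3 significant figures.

For Gamma(k, scale θ): mean = kθ, variance = kθ², so CV = 1/√k.
CV = SD/mean = 3.6/14.6 = 0.2466, hence k = 1/CV² = 16.4.
Then θ = mean/k = 14.6/16.4 = 0.888.

k ≈ 16.4, θ ≈ 0.888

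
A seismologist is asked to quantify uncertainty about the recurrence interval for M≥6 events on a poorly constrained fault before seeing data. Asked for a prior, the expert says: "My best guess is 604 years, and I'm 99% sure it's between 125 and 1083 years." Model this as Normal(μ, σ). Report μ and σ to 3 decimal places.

A symmetric 99% interval runs μ ± z·σ with z = 2.576.
Half-width = 479, so σ = 479/2.576 = 185.960.
μ is the stated best guess, 604.000.

μ = 604.000, σ = 185.960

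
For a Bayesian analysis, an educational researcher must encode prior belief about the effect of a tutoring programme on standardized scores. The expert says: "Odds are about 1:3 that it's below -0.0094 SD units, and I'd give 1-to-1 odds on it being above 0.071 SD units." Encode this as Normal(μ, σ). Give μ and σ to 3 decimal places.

The p-quantile of Normal(μ,σ) is μ + z_p·σ, with z_{0.25} = -0.6745 and z_{0.5} = 0.
Eliminate σ: μ = (z₂·x₁ − z₁·x₂)/(z₂ − z₁) = (0·-0.0094 − (-0.6745)·0.071)/0.6745 = 0.071.
Then σ = (x₂ − x₁)/(z₂ − z₁) = (0.071 − -0.0094)/0.6745 = 0.119.

μ = 0.071, σ = 0.119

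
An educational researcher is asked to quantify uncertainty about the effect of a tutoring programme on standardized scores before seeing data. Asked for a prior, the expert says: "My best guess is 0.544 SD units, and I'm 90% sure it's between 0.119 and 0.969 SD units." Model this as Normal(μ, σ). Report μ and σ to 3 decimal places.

μ = 0.544, σ = 0.258

A symmetric 90% interval runs μ ± z·σ with z = 1.645.
Half-width = 0.425, so σ = 0.425/1.645 = 0.258.
μ is the stated best guess, 0.544.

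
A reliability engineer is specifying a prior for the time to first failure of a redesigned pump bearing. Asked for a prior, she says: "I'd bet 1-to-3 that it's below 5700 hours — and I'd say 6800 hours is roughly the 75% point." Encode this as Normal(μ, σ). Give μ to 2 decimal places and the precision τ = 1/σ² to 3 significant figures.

For Normal(μ,σ), the p-quantile is μ + z_p·σ. Here z_{0.25} = -0.6745, z_{0.75} = 0.6745.
So 5700 = μ − 0.6745σ and 6800 = μ + 0.6745σ.
Subtracting: σ = (6800 − 5700)/(0.6745 − (-0.6745)) = 815.43.
Then μ = 5700 − (-0.6745)·815.43 = 6250.00.
Precision τ = 1/σ² = 1/815.4² = 1.5e-06.

μ = 6250.00, τ = 1.5e-06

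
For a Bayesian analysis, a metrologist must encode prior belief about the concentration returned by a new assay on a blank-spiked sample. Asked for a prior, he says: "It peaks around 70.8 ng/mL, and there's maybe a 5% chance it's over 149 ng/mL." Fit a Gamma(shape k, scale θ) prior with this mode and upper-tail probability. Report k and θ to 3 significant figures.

Gamma(k,θ) with k>1 has mode (k−1)θ, so θ = 70.8/(k−1).
Need P(X < 149) = 0.95 with θ tied to k this way. Start at k = 2, θ = 70.8: P(X<149) ≈ 0.622.
Too low — raise k to concentrate. Iterating converges to k ≈ 5.99.
Then θ = 70.8/(5.99−1) ≈ 14.2.

k ≈ 5.99, θ ≈ 14.2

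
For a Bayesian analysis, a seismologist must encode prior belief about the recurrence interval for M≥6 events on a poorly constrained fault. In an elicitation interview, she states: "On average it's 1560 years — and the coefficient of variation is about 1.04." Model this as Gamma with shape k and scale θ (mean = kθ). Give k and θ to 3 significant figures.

k ≈ 0.925, θ ≈ 1690

For Gamma(k, scale θ): mean = kθ, variance = kθ², so CV = 1/√k.
CV = 1.04, hence k = 1/CV² = 0.925.
Then θ = mean/k = 1560/0.925 = 1690.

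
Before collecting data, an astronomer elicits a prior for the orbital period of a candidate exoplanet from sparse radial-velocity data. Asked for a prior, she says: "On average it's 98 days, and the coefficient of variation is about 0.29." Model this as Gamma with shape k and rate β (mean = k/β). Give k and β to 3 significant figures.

k ≈ 11.9, β ≈ 0.121

For Gamma(k, rate β): mean = k/β, variance = k/β², so CV = 1/√k.
CV = 0.29, hence k = 1/CV² = 11.9.
Then β = k/mean = 11.9/98 = 0.121.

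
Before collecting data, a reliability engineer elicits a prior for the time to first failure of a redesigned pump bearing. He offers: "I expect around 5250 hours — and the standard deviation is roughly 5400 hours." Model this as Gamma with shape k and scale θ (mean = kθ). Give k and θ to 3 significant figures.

For Gamma(k, scale θ): mean = kθ, variance = kθ², so CV = 1/√k.
CV = SD/mean = 5400/5250 = 1.029, hence k = 1/CV² = 0.945.
Then θ = mean/k = 5250/0.945 = 5550.

k ≈ 0.945, θ ≈ 5550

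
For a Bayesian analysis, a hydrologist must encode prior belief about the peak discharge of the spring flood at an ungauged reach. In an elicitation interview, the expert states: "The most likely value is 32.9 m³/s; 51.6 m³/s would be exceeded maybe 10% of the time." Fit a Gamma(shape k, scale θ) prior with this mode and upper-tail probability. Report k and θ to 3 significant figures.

k ≈ 10.2, θ ≈ 3.56

Gamma(k,θ) with k>1 has mode (k−1)θ, so θ = 32.9/(k−1).
Need P(X < 51.6) = 0.9 with θ tied to k this way. Start at k = 2, θ = 32.9: P(X<51.6) ≈ 0.465.
Too low — raise k to concentrate. Iterating converges to k ≈ 10.2.
Then θ = 32.9/(10.2−1) ≈ 3.56.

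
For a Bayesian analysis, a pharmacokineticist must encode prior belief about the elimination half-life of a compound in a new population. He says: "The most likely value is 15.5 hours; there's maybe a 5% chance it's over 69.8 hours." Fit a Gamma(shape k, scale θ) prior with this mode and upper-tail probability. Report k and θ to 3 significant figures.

k ≈ 2.08, θ ≈ 14.3

Gamma(k,θ) with k>1 has mode (k−1)θ, so θ = 15.5/(k−1).
Need P(X < 69.8) = 0.95 with θ tied to k this way. Start at k = 2, θ = 15.5: P(X<69.8) ≈ 0.939.
Too low — raise k to concentrate. Iterating converges to k ≈ 2.08.
Then θ = 15.5/(2.08−1) ≈ 14.3.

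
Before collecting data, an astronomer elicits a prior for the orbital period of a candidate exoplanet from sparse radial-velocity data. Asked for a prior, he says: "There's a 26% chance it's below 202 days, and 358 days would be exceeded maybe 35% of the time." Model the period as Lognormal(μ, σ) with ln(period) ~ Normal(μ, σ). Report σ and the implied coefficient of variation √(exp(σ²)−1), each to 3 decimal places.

If T ~ Lognormal(μ,σ) then ln T ~ Normal(μ,σ), so the p-quantile of ln T is μ + z_p·σ.
ln(202) = 5.308 and ln(358) = 5.881; z_{0.26} = -0.6433, z_{0.65} = 0.3853.
σ = (5.881 − 5.308)/(0.3853 − (-0.6433)) = 0.556.
μ = 5.308 − (-0.6433)·0.556 = 5.666.
CV = √(exp(σ²)−1) = √(exp(0.3095)−1) = 0.602.

σ ≈ 0.556, CV ≈ 0.602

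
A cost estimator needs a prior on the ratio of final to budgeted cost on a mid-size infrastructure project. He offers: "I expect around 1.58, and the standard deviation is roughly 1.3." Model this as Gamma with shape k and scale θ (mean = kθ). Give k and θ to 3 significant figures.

k ≈ 1.48, θ ≈ 1.07

For Gamma(k, scale θ): mean = kθ, variance = kθ², so CV = 1/√k.
CV = SD/mean = 1.3/1.58 = 0.8228, hence k = 1/CV² = 1.48.
Then θ = mean/k = 1.58/1.48 = 1.07.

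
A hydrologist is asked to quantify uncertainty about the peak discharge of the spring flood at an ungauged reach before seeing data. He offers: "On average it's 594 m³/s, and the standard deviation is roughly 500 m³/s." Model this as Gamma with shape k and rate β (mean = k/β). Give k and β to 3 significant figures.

For Gamma(k, rate β): mean = k/β, variance = k/β², so CV = 1/√k.
CV = SD/mean = 500/594 = 0.8418, hence k = 1/CV² = 1.41.
Then β = k/mean = 1.41/594 = 0.00238.

k ≈ 1.41, β ≈ 0.00238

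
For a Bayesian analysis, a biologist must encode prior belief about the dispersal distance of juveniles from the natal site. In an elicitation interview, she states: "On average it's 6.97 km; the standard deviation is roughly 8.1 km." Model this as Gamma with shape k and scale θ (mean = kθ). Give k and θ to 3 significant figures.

For Gamma(k, scale θ): mean = kθ, variance = kθ², so CV = 1/√k.
CV = SD/mean = 8.1/6.97 = 1.162, hence k = 1/CV² = 0.74.
Then θ = mean/k = 6.97/0.74 = 9.41.

k ≈ 0.74, θ ≈ 9.41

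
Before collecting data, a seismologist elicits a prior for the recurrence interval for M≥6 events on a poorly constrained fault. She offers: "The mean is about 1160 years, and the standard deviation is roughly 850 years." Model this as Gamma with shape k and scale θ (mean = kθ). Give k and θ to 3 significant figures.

For Gamma(k, scale θ): mean = kθ, variance = kθ², so CV = 1/√k.
CV = SD/mean = 850/1160 = 0.7328, hence k = 1/CV² = 1.86.
Then θ = mean/k = 1160/1.86 = 623.

k ≈ 1.86, θ ≈ 623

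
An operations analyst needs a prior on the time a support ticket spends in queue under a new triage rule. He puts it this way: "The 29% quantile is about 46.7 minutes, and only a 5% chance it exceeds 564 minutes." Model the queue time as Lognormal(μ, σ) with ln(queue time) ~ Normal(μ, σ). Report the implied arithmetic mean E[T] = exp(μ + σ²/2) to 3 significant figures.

If T ~ Lognormal(μ,σ) then ln T ~ Normal(μ,σ), so the p-quantile of ln T is μ + z_p·σ.
ln(46.7) = 3.844 and ln(564) = 6.335; z_{0.29} = -0.5534, z_{0.95} = 1.645.
σ = (6.335 − 3.844)/(1.645 − (-0.5534)) = 1.133.
μ = 3.844 − (-0.5534)·1.133 = 4.471.
E[T] = exp(μ + σ²/2) = exp(4.471 + 0.6422) = 166 minutes.

E[T] ≈ 166 minutes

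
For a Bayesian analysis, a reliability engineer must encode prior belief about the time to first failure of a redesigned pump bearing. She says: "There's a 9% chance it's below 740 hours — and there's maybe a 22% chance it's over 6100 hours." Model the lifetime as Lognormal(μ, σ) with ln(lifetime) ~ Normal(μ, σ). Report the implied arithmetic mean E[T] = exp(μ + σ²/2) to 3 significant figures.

If T ~ Lognormal(μ,σ) then ln T ~ Normal(μ,σ), so the p-quantile of ln T is μ + z_p·σ.
ln(740) = 6.607 and ln(6100) = 8.716; z_{0.09} = -1.341, z_{0.78} = 0.7722.
σ = (8.716 − 6.607)/(0.7722 − (-1.341)) = 0.998.
μ = 6.607 − (-1.341)·0.998 = 7.945.
E[T] = exp(μ + σ²/2) = exp(7.945 + 0.4983) = 4640 hours.

E[T] ≈ 4640 hours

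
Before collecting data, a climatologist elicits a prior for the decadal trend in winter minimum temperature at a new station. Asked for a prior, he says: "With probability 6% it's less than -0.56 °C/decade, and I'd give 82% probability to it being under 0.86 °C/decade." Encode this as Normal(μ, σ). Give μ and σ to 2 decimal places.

For Normal(μ,σ), the p-quantile is μ + z_p·σ. Here z_{0.06} = -1.555, z_{0.82} = 0.9154.
So -0.56 = μ − 1.555σ and 0.86 = μ + 0.9154σ.
Subtracting: σ = (0.86 − -0.56)/(0.9154 − (-1.555)) = 0.57.
Then μ = -0.56 − (-1.555)·0.57 = 0.33.

μ = 0.33, σ = 0.57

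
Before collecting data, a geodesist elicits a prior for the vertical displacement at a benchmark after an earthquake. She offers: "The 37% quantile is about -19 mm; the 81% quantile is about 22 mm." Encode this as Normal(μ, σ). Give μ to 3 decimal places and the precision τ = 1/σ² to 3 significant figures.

The p-quantile of Normal(μ,σ) is μ + z_p·σ, with z_{0.37} = -0.3319 and z_{0.81} = 0.8779.
Eliminate σ: μ = (z₂·x₁ − z₁·x₂)/(z₂ − z₁) = (0.8779·-19 − (-0.3319)·22)/1.21 = -7.753.
Then σ = (x₂ − x₁)/(z₂ − z₁) = (22 − -19)/1.21 = 33.891.
Precision τ = 1/σ² = 1/33.89² = 0.000871.

μ = -7.753, τ = 0.000871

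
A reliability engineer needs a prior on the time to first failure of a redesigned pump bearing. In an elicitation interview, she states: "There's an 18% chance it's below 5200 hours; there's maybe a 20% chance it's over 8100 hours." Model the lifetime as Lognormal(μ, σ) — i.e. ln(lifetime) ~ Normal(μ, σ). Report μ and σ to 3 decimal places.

If T ~ Lognormal(μ,σ) then ln T ~ Normal(μ,σ), so the p-quantile of ln T is μ + z_p·σ.
ln(5200) = 8.556 and ln(8100) = 9; z_{0.18} = -0.9154, z_{0.8} = 0.8416.
σ = (9 − 8.556)/(0.8416 − (-0.9154)) = 0.252.
μ = 8.556 − (-0.9154)·0.252 = 8.787.

μ ≈ 8.787, σ ≈ 0.252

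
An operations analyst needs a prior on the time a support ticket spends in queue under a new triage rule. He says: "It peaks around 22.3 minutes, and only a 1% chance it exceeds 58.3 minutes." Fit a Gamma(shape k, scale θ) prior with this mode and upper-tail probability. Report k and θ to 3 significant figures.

Gamma(k,θ) with k>1 has mode (k−1)θ, so θ = 22.3/(k−1).
Need P(X < 58.3) = 0.99 with θ tied to k this way. Start at k = 2, θ = 22.3: P(X<58.3) ≈ 0.735.
Too low — raise k to concentrate. Iterating converges to k ≈ 6.03.
Then θ = 22.3/(6.03−1) ≈ 4.43.

k ≈ 6.03, θ ≈ 4.43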